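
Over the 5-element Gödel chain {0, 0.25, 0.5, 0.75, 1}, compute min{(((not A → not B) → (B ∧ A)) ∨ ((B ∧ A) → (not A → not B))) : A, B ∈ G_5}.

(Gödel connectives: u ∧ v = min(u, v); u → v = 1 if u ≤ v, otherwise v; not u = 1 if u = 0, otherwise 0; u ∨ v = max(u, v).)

1.00

Every assignment gives 1. For instance at A = 0, B = 0:
  not A: Gödel ¬ of 0 = 1 (operand is 0)
  not B: Gödel ¬ of 0 = 1 (operand is 0)
  (not A → not B): 1 ≤ 1, so result = 1
  (B ∧ A) = min(0, 0) = 0
  ((not A → not B) → (B ∧ A)): 1 > 0, so result = 0
  (B ∧ A) = min(0, 0) = 0
  not A: Gödel ¬ of 0 = 1 (operand is 0)
  not B: Gödel ¬ of 0 = 1 (operand is 0)
  (not A → not B): 1 ≤ 1, so result = 1
  ((B ∧ A) → (not A → not B)): 0 ≤ 1, so result = 1
  (((not A → not B) → (B ∧ A)) ∨ ((B ∧ A) → (not A → not B))) = max(0, 1) = 1
All 25 assignments give value 1 — the formula is a G_5-tautology.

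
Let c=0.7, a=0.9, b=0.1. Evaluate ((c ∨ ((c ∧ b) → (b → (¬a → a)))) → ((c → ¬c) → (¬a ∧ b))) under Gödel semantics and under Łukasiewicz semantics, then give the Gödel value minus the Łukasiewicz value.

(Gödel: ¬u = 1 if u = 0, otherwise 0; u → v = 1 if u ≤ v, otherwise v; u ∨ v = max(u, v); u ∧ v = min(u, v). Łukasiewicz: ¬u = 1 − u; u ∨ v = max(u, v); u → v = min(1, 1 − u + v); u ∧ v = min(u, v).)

0.50

Gödel evaluation:
  (c ∧ b) = min(0.7, 0.1) = 0.1
  ¬a: Gödel ¬ of 0.9 = 0 (operand ≠ 0)
  (¬a → a): 0 ≤ 0.9, so result = 1
  (b → (¬a → a)): 0.1 ≤ 1, so result = 1
  ((c ∧ b) → (b → (¬a → a))): 0.1 ≤ 1, so result = 1
  (c ∨ ((c ∧ b) → (b → (¬a → a)))) = max(0.7, 1) = 1
  ¬c: Gödel ¬ of 0.7 = 0 (operand ≠ 0)
  (c → ¬c): 0.7 > 0, so result = 0
  ¬a: Gödel ¬ of 0.9 = 0 (operand ≠ 0)
  (¬a ∧ b) = min(0, 0.1) = 0
  ((c → ¬c) → (¬a ∧ b)): 0 ≤ 0, so result = 1
  ((c ∨ ((c ∧ b) → (b → (¬a → a)))) → ((c → ¬c) → (¬a ∧ b))): 1 ≤ 1, so result = 1
  Gödel value = 1
Łukasiewicz evaluation:
  (c ∧ b) = min(0.7, 0.1) = 0.1
  ¬a: Łukasiewicz ¬ gives 1 − 0.9 = 0.1
  (¬a → a): min(1, 1 − 0.1 + 0.9) = 1
  (b → (¬a → a)): min(1, 1 − 0.1 + 1) = 1
  ((c ∧ b) → (b → (¬a → a))): min(1, 1 − 0.1 + 1) = 1
  (c ∨ ((c ∧ b) → (b → (¬a → a)))) = max(0.7, 1) = 1
  ¬c: Łukasiewicz ¬ gives 1 − 0.7 = 0.3
  (c → ¬c): min(1, 1 − 0.7 + 0.3) = 0.6
  ¬a: Łukasiewicz ¬ gives 1 − 0.9 = 0.1
  (¬a ∧ b) = min(0.1, 0.1) = 0.1
  ((c → ¬c) → (¬a ∧ b)): min(1, 1 − 0.6 + 0.1) = 0.5
  ((c ∨ ((c ∧ b) → (b → (¬a → a)))) → ((c → ¬c) → (¬a ∧ b))): min(1, 1 − 1 + 0.5) = 0.5
  Łukasiewicz value = 0.5
Difference: 1 − 0.5 = 0.50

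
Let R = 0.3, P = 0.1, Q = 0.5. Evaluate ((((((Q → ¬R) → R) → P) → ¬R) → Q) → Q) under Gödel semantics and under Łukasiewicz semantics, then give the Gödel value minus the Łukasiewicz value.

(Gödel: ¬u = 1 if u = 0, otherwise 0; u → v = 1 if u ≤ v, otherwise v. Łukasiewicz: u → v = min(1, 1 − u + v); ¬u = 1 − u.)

Gödel evaluation:
  ¬R: Gödel ¬ of 0.3 = 0 (operand ≠ 0)
  (Q → ¬R): 0.5 > 0, so result = 0
  ((Q → ¬R) → R): 0 ≤ 0.3, so result = 1
  (((Q → ¬R) → R) → P): 1 > 0.1, so result = 0.1
  ¬R: Gödel ¬ of 0.3 = 0 (operand ≠ 0)
  ((((Q → ¬R) → R) → P) → ¬R): 0.1 > 0, so result = 0
  (((((Q → ¬R) → R) → P) → ¬R) → Q): 0 ≤ 0.5, so result = 1
  ((((((Q → ¬R) → R) → P) → ¬R) → Q) → Q): 1 > 0.5, so result = 0.5
  Gödel value = 0.5
Łukasiewicz evaluation:
  ¬R: Łukasiewicz ¬ gives 1 − 0.3 = 0.7
  (Q → ¬R): min(1, 1 − 0.5 + 0.7) = 1
  ((Q → ¬R) → R): min(1, 1 − 1 + 0.3) = 0.3
  (((Q → ¬R) → R) → P): min(1, 1 − 0.3 + 0.1) = 0.8
  ¬R: Łukasiewicz ¬ gives 1 − 0.3 = 0.7
  ((((Q → ¬R) → R) → P) → ¬R): min(1, 1 − 0.8 + 0.7) = 0.9
  (((((Q → ¬R) → R) → P) → ¬R) → Q): min(1, 1 − 0.9 + 0.5) = 0.6
  ((((((Q → ¬R) → R) → P) → ¬R) → Q) → Q): min(1, 1 − 0.6 + 0.5) = 0.9
  Łukasiewicz value = 0.9
Difference: 0.5 − 0.9 = -0.40

-0.40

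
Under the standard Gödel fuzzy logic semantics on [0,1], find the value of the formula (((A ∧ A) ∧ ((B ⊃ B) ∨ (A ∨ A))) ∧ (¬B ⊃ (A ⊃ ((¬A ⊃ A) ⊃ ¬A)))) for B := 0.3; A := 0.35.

0.35

(A ∧ A) = min(0.35, 0.35) = 0.35
(B ⊃ B): 0.3 ≤ 0.3, so result = 1
(A ∨ A) = max(0.35, 0.35) = 0.35
((B ⊃ B) ∨ (A ∨ A)) = max(1, 0.35) = 1
((A ∧ A) ∧ ((B ⊃ B) ∨ (A ∨ A))) = min(0.35, 1) = 0.35
¬B: Gödel ¬ of 0.3 = 0 (operand ≠ 0)
¬A: Gödel ¬ of 0.35 = 0 (operand ≠ 0)
(¬A ⊃ A): 0 ≤ 0.35, so result = 1
¬A: Gödel ¬ of 0.35 = 0 (operand ≠ 0)
((¬A ⊃ A) ⊃ ¬A): 1 > 0, so result = 0
(A ⊃ ((¬A ⊃ A) ⊃ ¬A)): 0.35 > 0, so result = 0
(¬B ⊃ (A ⊃ ((¬A ⊃ A) ⊃ ¬A))): 0 ≤ 0, so result = 1
(((A ∧ A) ∧ ((B ⊃ B) ∨ (A ∨ A))) ∧ (¬B ⊃ (A ⊃ ((¬A ⊃ A) ⊃ ¬A)))) = min(0.35, 1) = 0.35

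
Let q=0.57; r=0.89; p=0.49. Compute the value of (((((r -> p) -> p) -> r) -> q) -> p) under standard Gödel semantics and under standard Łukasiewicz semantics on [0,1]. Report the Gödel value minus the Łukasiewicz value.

Gödel evaluation:
  (r -> p): 0.89 > 0.49, so result = 0.49
  ((r -> p) -> p): 0.49 ≤ 0.49, so result = 1
  (((r -> p) -> p) -> r): 1 > 0.89, so result = 0.89
  ((((r -> p) -> p) -> r) -> q): 0.89 > 0.57, so result = 0.57
  (((((r -> p) -> p) -> r) -> q) -> p): 0.57 > 0.49, so result = 0.49
  Gödel value = 0.49
Łukasiewicz evaluation:
  (r -> p): min(1, 1 − 0.89 + 0.49) = 0.6
  ((r -> p) -> p): min(1, 1 − 0.6 + 0.49) = 0.89
  (((r -> p) -> p) -> r): min(1, 1 − 0.89 + 0.89) = 1
  ((((r -> p) -> p) -> r) -> q): min(1, 1 − 1 + 0.57) = 0.57
  (((((r -> p) -> p) -> r) -> q) -> p): min(1, 1 − 0.57 + 0.49) = 0.92
  Łukasiewicz value = 0.92
Difference: 0.49 − 0.92 = -0.43

-0.43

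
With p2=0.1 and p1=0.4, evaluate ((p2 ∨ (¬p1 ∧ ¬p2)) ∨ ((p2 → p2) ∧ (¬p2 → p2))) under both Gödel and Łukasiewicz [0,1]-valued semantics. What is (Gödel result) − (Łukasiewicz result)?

0.40

Gödel evaluation:
  ¬p1: Gödel ¬ of 0.4 = 0 (operand ≠ 0)
  ¬p2: Gödel ¬ of 0.1 = 0 (operand ≠ 0)
  (¬p1 ∧ ¬p2) = min(0, 0) = 0
  (p2 ∨ (¬p1 ∧ ¬p2)) = max(0.1, 0) = 0.1
  (p2 → p2): 0.1 ≤ 0.1, so result = 1
  ¬p2: Gödel ¬ of 0.1 = 0 (operand ≠ 0)
  (¬p2 → p2): 0 ≤ 0.1, so result = 1
  ((p2 → p2) ∧ (¬p2 → p2)) = min(1, 1) = 1
  ((p2 ∨ (¬p1 ∧ ¬p2)) ∨ ((p2 → p2) ∧ (¬p2 → p2))) = max(0.1, 1) = 1
  Gödel value = 1
Łukasiewicz evaluation:
  ¬p1: Łukasiewicz ¬ gives 1 − 0.4 = 0.6
  ¬p2: Łukasiewicz ¬ gives 1 − 0.1 = 0.9
  (¬p1 ∧ ¬p2) = min(0.6, 0.9) = 0.6
  (p2 ∨ (¬p1 ∧ ¬p2)) = max(0.1, 0.6) = 0.6
  (p2 → p2): min(1, 1 − 0.1 + 0.1) = 1
  ¬p2: Łukasiewicz ¬ gives 1 − 0.1 = 0.9
  (¬p2 → p2): min(1, 1 − 0.9 + 0.1) = 0.2
  ((p2 → p2) ∧ (¬p2 → p2)) = min(1, 0.2) = 0.2
  ((p2 ∨ (¬p1 ∧ ¬p2)) ∨ ((p2 → p2) ∧ (¬p2 → p2))) = max(0.6, 0.2) = 0.6
  Łukasiewicz value = 0.6
Difference: 1 − 0.6 = 0.40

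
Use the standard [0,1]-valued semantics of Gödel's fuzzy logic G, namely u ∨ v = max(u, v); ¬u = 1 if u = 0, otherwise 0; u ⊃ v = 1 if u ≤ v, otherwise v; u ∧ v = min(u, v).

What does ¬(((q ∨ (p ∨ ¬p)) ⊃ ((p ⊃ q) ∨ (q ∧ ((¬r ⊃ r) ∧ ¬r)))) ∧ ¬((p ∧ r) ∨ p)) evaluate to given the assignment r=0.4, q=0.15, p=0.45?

¬p: Gödel ¬ of 0.45 = 0 (operand ≠ 0)
(p ∨ ¬p) = max(0.45, 0) = 0.45
(q ∨ (p ∨ ¬p)) = max(0.15, 0.45) = 0.45
(p ⊃ q): 0.45 > 0.15, so result = 0.15
¬r: Gödel ¬ of 0.4 = 0 (operand ≠ 0)
(¬r ⊃ r): 0 ≤ 0.4, so result = 1
¬r: Gödel ¬ of 0.4 = 0 (operand ≠ 0)
((¬r ⊃ r) ∧ ¬r) = min(1, 0) = 0
(q ∧ ((¬r ⊃ r) ∧ ¬r)) = min(0.15, 0) = 0
((p ⊃ q) ∨ (q ∧ ((¬r ⊃ r) ∧ ¬r))) = max(0.15, 0) = 0.15
((q ∨ (p ∨ ¬p)) ⊃ ((p ⊃ q) ∨ (q ∧ ((¬r ⊃ r) ∧ ¬r)))): 0.45 > 0.15, so result = 0.15
(p ∧ r) = min(0.45, 0.4) = 0.4
((p ∧ r) ∨ p) = max(0.4, 0.45) = 0.45
¬((p ∧ r) ∨ p): Gödel ¬ of 0.45 = 0 (operand ≠ 0)
(((q ∨ (p ∨ ¬p)) ⊃ ((p ⊃ q) ∨ (q ∧ ((¬r ⊃ r) ∧ ¬r)))) ∧ ¬((p ∧ r) ∨ p)) = min(0.15, 0) = 0
¬(((q ∨ (p ∨ ¬p)) ⊃ ((p ⊃ q) ∨ (q ∧ ((¬r ⊃ r) ∧ ¬r)))) ∧ ¬((p ∧ r) ∨ p)): Gödel ¬ of 0 = 1 (operand is 0)

1.00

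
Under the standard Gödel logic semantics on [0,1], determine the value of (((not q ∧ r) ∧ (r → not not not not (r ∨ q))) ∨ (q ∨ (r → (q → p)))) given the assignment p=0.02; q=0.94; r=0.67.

0.94

not q: Gödel ¬ of 0.94 = 0 (operand ≠ 0)
(not q ∧ r) = min(0, 0.67) = 0
(r ∨ q) = max(0.67, 0.94) = 0.94
not (r ∨ q): Gödel ¬ of 0.94 = 0 (operand ≠ 0)
not not (r ∨ q): Gödel ¬ of 0 = 1 (operand is 0)
not not not (r ∨ q): Gödel ¬ of 1 = 0 (operand ≠ 0)
not not not not (r ∨ q): Gödel ¬ of 0 = 1 (operand is 0)
(r → not not not not (r ∨ q)): 0.67 ≤ 1, so result = 1
((not q ∧ r) ∧ (r → not not not not (r ∨ q))) = min(0, 1) = 0
(q → p): 0.94 > 0.02, so result = 0.02
(r → (q → p)): 0.67 > 0.02, so result = 0.02
(q ∨ (r → (q → p))) = max(0.94, 0.02) = 0.94
(((not q ∧ r) ∧ (r → not not not not (r ∨ q))) ∨ (q ∨ (r → (q → p)))) = max(0, 0.94) = 0.94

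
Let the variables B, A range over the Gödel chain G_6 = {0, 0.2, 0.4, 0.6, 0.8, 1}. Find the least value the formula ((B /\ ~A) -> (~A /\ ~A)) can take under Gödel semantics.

Every assignment gives 1. For instance at B = 0, A = 0:
  ~A: Gödel ¬ of 0 = 1 (operand is 0)
  (B /\ ~A) = min(0, 1) = 0
  ~A: Gödel ¬ of 0 = 1 (operand is 0)
  ~A: Gödel ¬ of 0 = 1 (operand is 0)
  (~A /\ ~A) = min(1, 1) = 1
  ((B /\ ~A) -> (~A /\ ~A)): 0 ≤ 1, so result = 1
All 36 assignments give value 1 — the formula is a G_6-tautology.

1.00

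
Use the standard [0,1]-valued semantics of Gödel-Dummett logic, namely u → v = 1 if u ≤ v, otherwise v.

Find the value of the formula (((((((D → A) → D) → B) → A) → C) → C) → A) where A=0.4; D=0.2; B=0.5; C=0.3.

(D → A): 0.2 ≤ 0.4, so result = 1
((D → A) → D): 1 > 0.2, so result = 0.2
(((D → A) → D) → B): 0.2 ≤ 0.5, so result = 1
((((D → A) → D) → B) → A): 1 > 0.4, so result = 0.4
(((((D → A) → D) → B) → A) → C): 0.4 > 0.3, so result = 0.3
((((((D → A) → D) → B) → A) → C) → C): 0.3 ≤ 0.3, so result = 1
(((((((D → A) → D) → B) → A) → C) → C) → A): 1 > 0.4, so result = 0.4

0.40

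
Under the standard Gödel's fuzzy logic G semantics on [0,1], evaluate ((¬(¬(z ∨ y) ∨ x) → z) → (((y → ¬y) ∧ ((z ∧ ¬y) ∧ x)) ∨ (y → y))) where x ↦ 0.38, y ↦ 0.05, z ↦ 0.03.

1.00

(z ∨ y) = max(0.03, 0.05) = 0.05
¬(z ∨ y): Gödel ¬ of 0.05 = 0 (operand ≠ 0)
(¬(z ∨ y) ∨ x) = max(0, 0.38) = 0.38
¬(¬(z ∨ y) ∨ x): Gödel ¬ of 0.38 = 0 (operand ≠ 0)
(¬(¬(z ∨ y) ∨ x) → z): 0 ≤ 0.03, so result = 1
¬y: Gödel ¬ of 0.05 = 0 (operand ≠ 0)
(y → ¬y): 0.05 > 0, so result = 0
¬y: Gödel ¬ of 0.05 = 0 (operand ≠ 0)
(z ∧ ¬y) = min(0.03, 0) = 0
((z ∧ ¬y) ∧ x) = min(0, 0.38) = 0
((y → ¬y) ∧ ((z ∧ ¬y) ∧ x)) = min(0, 0) = 0
(y → y): 0.05 ≤ 0.05, so result = 1
(((y → ¬y) ∧ ((z ∧ ¬y) ∧ x)) ∨ (y → y)) = max(0, 1) = 1
((¬(¬(z ∨ y) ∨ x) → z) → (((y → ¬y) ∧ ((z ∧ ¬y) ∧ x)) ∨ (y → y))): 1 ≤ 1, so result = 1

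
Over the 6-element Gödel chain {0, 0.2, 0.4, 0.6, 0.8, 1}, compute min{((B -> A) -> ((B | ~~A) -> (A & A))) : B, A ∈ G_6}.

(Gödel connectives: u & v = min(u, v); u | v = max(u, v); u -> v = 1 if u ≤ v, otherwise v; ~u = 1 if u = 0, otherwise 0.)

The minimum is attained at B = 0, A = 0.2:
  (B -> A): 0 ≤ 0.2, so result = 1
  ~A: Gödel ¬ of 0.2 = 0 (operand ≠ 0)
  ~~A: Gödel ¬ of 0 = 1 (operand is 0)
  (B | ~~A) = max(0, 1) = 1
  (A & A) = min(0.2, 0.2) = 0.2
  ((B | ~~A) -> (A & A)): 1 > 0.2, so result = 0.2
  ((B -> A) -> ((B | ~~A) -> (A & A))): 1 > 0.2, so result = 0.2
Checking all 36 assignments confirms none give a value below 0.20.

0.20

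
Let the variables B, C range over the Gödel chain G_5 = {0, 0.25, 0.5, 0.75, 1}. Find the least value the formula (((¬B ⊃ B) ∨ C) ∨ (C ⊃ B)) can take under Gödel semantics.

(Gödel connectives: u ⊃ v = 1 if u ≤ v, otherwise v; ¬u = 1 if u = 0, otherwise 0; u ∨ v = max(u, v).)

The minimum is attained at B = 0, C = 0.25:
  ¬B: Gödel ¬ of 0 = 1 (operand is 0)
  (¬B ⊃ B): 1 > 0, so result = 0
  ((¬B ⊃ B) ∨ C) = max(0, 0.25) = 0.25
  (C ⊃ B): 0.25 > 0, so result = 0
  (((¬B ⊃ B) ∨ C) ∨ (C ⊃ B)) = max(0.25, 0) = 0.25
Checking all 25 assignments confirms none give a value below 0.25.

0.25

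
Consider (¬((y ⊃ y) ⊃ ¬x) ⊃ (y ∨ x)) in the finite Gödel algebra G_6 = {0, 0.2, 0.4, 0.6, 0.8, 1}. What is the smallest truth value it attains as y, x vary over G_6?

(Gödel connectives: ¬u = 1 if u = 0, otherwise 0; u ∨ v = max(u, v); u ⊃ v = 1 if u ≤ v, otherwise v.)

The minimum is attained at y = 0, x = 0.2:
  (y ⊃ y): 0 ≤ 0, so result = 1
  ¬x: Gödel ¬ of 0.2 = 0 (operand ≠ 0)
  ((y ⊃ y) ⊃ ¬x): 1 > 0, so result = 0
  ¬((y ⊃ y) ⊃ ¬x): Gödel ¬ of 0 = 1 (operand is 0)
  (y ∨ x) = max(0, 0.2) = 0.2
  (¬((y ⊃ y) ⊃ ¬x) ⊃ (y ∨ x)): 1 > 0.2, so result = 0.2
Checking all 36 assignments confirms none give a value below 0.20.

0.20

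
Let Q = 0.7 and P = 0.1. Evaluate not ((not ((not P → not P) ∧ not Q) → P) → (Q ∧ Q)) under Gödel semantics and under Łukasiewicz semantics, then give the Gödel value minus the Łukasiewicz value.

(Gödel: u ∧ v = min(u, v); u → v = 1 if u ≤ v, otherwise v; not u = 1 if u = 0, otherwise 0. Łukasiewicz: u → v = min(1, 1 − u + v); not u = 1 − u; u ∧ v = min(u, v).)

0.00

Gödel evaluation:
  not P: Gödel ¬ of 0.1 = 0 (operand ≠ 0)
  not P: Gödel ¬ of 0.1 = 0 (operand ≠ 0)
  (not P → not P): 0 ≤ 0, so result = 1
  not Q: Gödel ¬ of 0.7 = 0 (operand ≠ 0)
  ((not P → not P) ∧ not Q) = min(1, 0) = 0
  not ((not P → not P) ∧ not Q): Gödel ¬ of 0 = 1 (operand is 0)
  (not ((not P → not P) ∧ not Q) → P): 1 > 0.1, so result = 0.1
  (Q ∧ Q) = min(0.7, 0.7) = 0.7
  ((not ((not P → not P) ∧ not Q) → P) → (Q ∧ Q)): 0.1 ≤ 0.7, so result = 1
  not ((not ((not P → not P) ∧ not Q) → P) → (Q ∧ Q)): Gödel ¬ of 1 = 0 (operand ≠ 0)
  Gödel value = 0
Łukasiewicz evaluation:
  not P: Łukasiewicz ¬ gives 1 − 0.1 = 0.9
  not P: Łukasiewicz ¬ gives 1 − 0.1 = 0.9
  (not P → not P): min(1, 1 − 0.9 + 0.9) = 1
  not Q: Łukasiewicz ¬ gives 1 − 0.7 = 0.3
  ((not P → not P) ∧ not Q) = min(1, 0.3) = 0.3
  not ((not P → not P) ∧ not Q): Łukasiewicz ¬ gives 1 − 0.3 = 0.7
  (not ((not P → not P) ∧ not Q) → P): min(1, 1 − 0.7 + 0.1) = 0.4
  (Q ∧ Q) = min(0.7, 0.7) = 0.7
  ((not ((not P → not P) ∧ not Q) → P) → (Q ∧ Q)): min(1, 1 − 0.4 + 0.7) = 1
  not ((not ((not P → not P) ∧ not Q) → P) → (Q ∧ Q)): Łukasiewicz ¬ gives 1 − 1 = 0
  Łukasiewicz value = 0
Difference: 0 − 0 = 0.00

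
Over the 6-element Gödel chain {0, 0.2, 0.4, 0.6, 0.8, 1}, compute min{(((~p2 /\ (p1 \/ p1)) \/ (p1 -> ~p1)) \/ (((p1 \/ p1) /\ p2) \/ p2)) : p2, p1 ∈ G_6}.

The minimum is attained at p2 = 0, p1 = 0.2:
  ~p2: Gödel ¬ of 0 = 1 (operand is 0)
  (p1 \/ p1) = max(0.2, 0.2) = 0.2
  (~p2 /\ (p1 \/ p1)) = min(1, 0.2) = 0.2
  ~p1: Gödel ¬ of 0.2 = 0 (operand ≠ 0)
  (p1 -> ~p1): 0.2 > 0, so result = 0
  ((~p2 /\ (p1 \/ p1)) \/ (p1 -> ~p1)) = max(0.2, 0) = 0.2
  (p1 \/ p1) = max(0.2, 0.2) = 0.2
  ((p1 \/ p1) /\ p2) = min(0.2, 0) = 0
  (((p1 \/ p1) /\ p2) \/ p2) = max(0, 0) = 0
  (((~p2 /\ (p1 \/ p1)) \/ (p1 -> ~p1)) \/ (((p1 \/ p1) /\ p2) \/ p2)) = max(0.2, 0) = 0.2
Checking all 36 assignments confirms none give a value below 0.20.

0.20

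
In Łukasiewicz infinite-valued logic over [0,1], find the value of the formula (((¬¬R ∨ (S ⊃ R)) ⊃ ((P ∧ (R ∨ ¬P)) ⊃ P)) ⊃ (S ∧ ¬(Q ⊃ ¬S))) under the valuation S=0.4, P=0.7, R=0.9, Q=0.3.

0.00

¬R: Łukasiewicz ¬ gives 1 − 0.9 = 0.1
¬¬R: Łukasiewicz ¬ gives 1 − 0.1 = 0.9
(S ⊃ R): min(1, 1 − 0.4 + 0.9) = 1
(¬¬R ∨ (S ⊃ R)) = max(0.9, 1) = 1
¬P: Łukasiewicz ¬ gives 1 − 0.7 = 0.3
(R ∨ ¬P) = max(0.9, 0.3) = 0.9
(P ∧ (R ∨ ¬P)) = min(0.7, 0.9) = 0.7
((P ∧ (R ∨ ¬P)) ⊃ P): min(1, 1 − 0.7 + 0.7) = 1
((¬¬R ∨ (S ⊃ R)) ⊃ ((P ∧ (R ∨ ¬P)) ⊃ P)): min(1, 1 − 1 + 1) = 1
¬S: Łukasiewicz ¬ gives 1 − 0.4 = 0.6
(Q ⊃ ¬S): min(1, 1 − 0.3 + 0.6) = 1
¬(Q ⊃ ¬S): Łukasiewicz ¬ gives 1 − 1 = 0
(S ∧ ¬(Q ⊃ ¬S)) = min(0.4, 0) = 0
(((¬¬R ∨ (S ⊃ R)) ⊃ ((P ∧ (R ∨ ¬P)) ⊃ P)) ⊃ (S ∧ ¬(Q ⊃ ¬S))): min(1, 1 − 1 + 0) = 0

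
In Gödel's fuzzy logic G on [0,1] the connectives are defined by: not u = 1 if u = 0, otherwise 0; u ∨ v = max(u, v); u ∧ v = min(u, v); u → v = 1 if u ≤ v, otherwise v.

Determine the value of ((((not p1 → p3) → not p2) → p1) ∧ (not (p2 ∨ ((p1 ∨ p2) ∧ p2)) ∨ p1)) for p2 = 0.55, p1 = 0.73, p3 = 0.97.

not p1: Gödel ¬ of 0.73 = 0 (operand ≠ 0)
(not p1 → p3): 0 ≤ 0.97, so result = 1
not p2: Gödel ¬ of 0.55 = 0 (operand ≠ 0)
((not p1 → p3) → not p2): 1 > 0, so result = 0
(((not p1 → p3) → not p2) → p1): 0 ≤ 0.73, so result = 1
(p1 ∨ p2) = max(0.73, 0.55) = 0.73
((p1 ∨ p2) ∧ p2) = min(0.73, 0.55) = 0.55
(p2 ∨ ((p1 ∨ p2) ∧ p2)) = max(0.55, 0.55) = 0.55
not (p2 ∨ ((p1 ∨ p2) ∧ p2)): Gödel ¬ of 0.55 = 0 (operand ≠ 0)
(not (p2 ∨ ((p1 ∨ p2) ∧ p2)) ∨ p1) = max(0, 0.73) = 0.73
((((not p1 → p3) → not p2) → p1) ∧ (not (p2 ∨ ((p1 ∨ p2) ∧ p2)) ∨ p1)) = min(1, 0.73) = 0.73

0.73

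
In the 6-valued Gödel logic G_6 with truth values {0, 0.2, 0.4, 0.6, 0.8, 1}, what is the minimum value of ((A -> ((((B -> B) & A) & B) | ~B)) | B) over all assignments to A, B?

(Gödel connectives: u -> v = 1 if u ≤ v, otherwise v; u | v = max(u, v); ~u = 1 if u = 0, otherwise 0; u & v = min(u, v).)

0.20

The minimum is attained at A = 0.4, B = 0.2:
  (B -> B): 0.2 ≤ 0.2, so result = 1
  ((B -> B) & A) = min(1, 0.4) = 0.4
  (((B -> B) & A) & B) = min(0.4, 0.2) = 0.2
  ~B: Gödel ¬ of 0.2 = 0 (operand ≠ 0)
  ((((B -> B) & A) & B) | ~B) = max(0.2, 0) = 0.2
  (A -> ((((B -> B) & A) & B) | ~B)): 0.4 > 0.2, so result = 0.2
  ((A -> ((((B -> B) & A) & B) | ~B)) | B) = max(0.2, 0.2) = 0.2
Checking all 36 assignments confirms none give a value below 0.20.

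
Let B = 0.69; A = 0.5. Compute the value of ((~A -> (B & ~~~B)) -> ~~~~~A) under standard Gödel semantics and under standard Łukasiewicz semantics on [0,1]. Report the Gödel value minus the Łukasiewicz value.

-0.69

Gödel evaluation:
  ~A: Gödel ¬ of 0.5 = 0 (operand ≠ 0)
  ~B: Gödel ¬ of 0.69 = 0 (operand ≠ 0)
  ~~B: Gödel ¬ of 0 = 1 (operand is 0)
  ~~~B: Gödel ¬ of 1 = 0 (operand ≠ 0)
  (B & ~~~B) = min(0.69, 0) = 0
  (~A -> (B & ~~~B)): 0 ≤ 0, so result = 1
  ~A: Gödel ¬ of 0.5 = 0 (operand ≠ 0)
  ~~A: Gödel ¬ of 0 = 1 (operand is 0)
  ~~~A: Gödel ¬ of 1 = 0 (operand ≠ 0)
  ~~~~A: Gödel ¬ of 0 = 1 (operand is 0)
  ~~~~~A: Gödel ¬ of 1 = 0 (operand ≠ 0)
  ((~A -> (B & ~~~B)) -> ~~~~~A): 1 > 0, so result = 0
  Gödel value = 0
Łukasiewicz evaluation:
  ~A: Łukasiewicz ¬ gives 1 − 0.5 = 0.5
  ~B: Łukasiewicz ¬ gives 1 − 0.69 = 0.31
  ~~B: Łukasiewicz ¬ gives 1 − 0.31 = 0.69
  ~~~B: Łukasiewicz ¬ gives 1 − 0.69 = 0.31
  (B & ~~~B) = min(0.69, 0.31) = 0.31
  (~A -> (B & ~~~B)): min(1, 1 − 0.5 + 0.31) = 0.81
  ~A: Łukasiewicz ¬ gives 1 − 0.5 = 0.5
  ~~A: Łukasiewicz ¬ gives 1 − 0.5 = 0.5
  ~~~A: Łukasiewicz ¬ gives 1 − 0.5 = 0.5
  ~~~~A: Łukasiewicz ¬ gives 1 − 0.5 = 0.5
  ~~~~~A: Łukasiewicz ¬ gives 1 − 0.5 = 0.5
  ((~A -> (B & ~~~B)) -> ~~~~~A): min(1, 1 − 0.81 + 0.5) = 0.69
  Łukasiewicz value = 0.69
Difference: 0 − 0.69 = -0.69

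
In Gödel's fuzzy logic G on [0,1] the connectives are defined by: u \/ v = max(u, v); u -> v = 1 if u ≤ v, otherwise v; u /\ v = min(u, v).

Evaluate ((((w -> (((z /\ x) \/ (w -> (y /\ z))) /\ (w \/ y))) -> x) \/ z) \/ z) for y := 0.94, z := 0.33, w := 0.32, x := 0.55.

0.55

(z /\ x) = min(0.33, 0.55) = 0.33
(y /\ z) = min(0.94, 0.33) = 0.33
(w -> (y /\ z)): 0.32 ≤ 0.33, so result = 1
((z /\ x) \/ (w -> (y /\ z))) = max(0.33, 1) = 1
(w \/ y) = max(0.32, 0.94) = 0.94
(((z /\ x) \/ (w -> (y /\ z))) /\ (w \/ y)) = min(1, 0.94) = 0.94
(w -> (((z /\ x) \/ (w -> (y /\ z))) /\ (w \/ y))): 0.32 ≤ 0.94, so result = 1
((w -> (((z /\ x) \/ (w -> (y /\ z))) /\ (w \/ y))) -> x): 1 > 0.55, so result = 0.55
(((w -> (((z /\ x) \/ (w -> (y /\ z))) /\ (w \/ y))) -> x) \/ z) = max(0.55, 0.33) = 0.55
((((w -> (((z /\ x) \/ (w -> (y /\ z))) /\ (w \/ y))) -> x) \/ z) \/ z) = max(0.55, 0.33) = 0.55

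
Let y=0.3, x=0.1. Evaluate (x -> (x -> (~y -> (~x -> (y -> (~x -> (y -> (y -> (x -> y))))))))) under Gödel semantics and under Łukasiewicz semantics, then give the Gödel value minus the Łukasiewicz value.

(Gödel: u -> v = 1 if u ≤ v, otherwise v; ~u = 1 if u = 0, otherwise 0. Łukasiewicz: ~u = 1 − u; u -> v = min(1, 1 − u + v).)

0.00

Gödel evaluation:
  ~y: Gödel ¬ of 0.3 = 0 (operand ≠ 0)
  ~x: Gödel ¬ of 0.1 = 0 (operand ≠ 0)
  ~x: Gödel ¬ of 0.1 = 0 (operand ≠ 0)
  (x -> y): 0.1 ≤ 0.3, so result = 1
  (y -> (x -> y)): 0.3 ≤ 1, so result = 1
  (y -> (y -> (x -> y))): 0.3 ≤ 1, so result = 1
  (~x -> (y -> (y -> (x -> y)))): 0 ≤ 1, so result = 1
  (y -> (~x -> (y -> (y -> (x -> y))))): 0.3 ≤ 1, so result = 1
  (~x -> (y -> (~x -> (y -> (y -> (x -> y)))))): 0 ≤ 1, so result = 1
  (~y -> (~x -> (y -> (~x -> (y -> (y -> (x -> y))))))): 0 ≤ 1, so result = 1
  (x -> (~y -> (~x -> (y -> (~x -> (y -> (y -> (x -> y)))))))): 0.1 ≤ 1, so result = 1
  (x -> (x -> (~y -> (~x -> (y -> (~x -> (y -> (y -> (x -> y))))))))): 0.1 ≤ 1, so result = 1
  Gödel value = 1
Łukasiewicz evaluation:
  ~y: Łukasiewicz ¬ gives 1 − 0.3 = 0.7
  ~x: Łukasiewicz ¬ gives 1 − 0.1 = 0.9
  ~x: Łukasiewicz ¬ gives 1 − 0.1 = 0.9
  (x -> y): min(1, 1 − 0.1 + 0.3) = 1
  (y -> (x -> y)): min(1, 1 − 0.3 + 1) = 1
  (y -> (y -> (x -> y))): min(1, 1 − 0.3 + 1) = 1
  (~x -> (y -> (y -> (x -> y)))): min(1, 1 − 0.9 + 1) = 1
  (y -> (~x -> (y -> (y -> (x -> y))))): min(1, 1 − 0.3 + 1) = 1
  (~x -> (y -> (~x -> (y -> (y -> (x -> y)))))): min(1, 1 − 0.9 + 1) = 1
  (~y -> (~x -> (y -> (~x -> (y -> (y -> (x -> y))))))): min(1, 1 − 0.7 + 1) = 1
  (x -> (~y -> (~x -> (y -> (~x -> (y -> (y -> (x -> y)))))))): min(1, 1 − 0.1 + 1) = 1
  (x -> (x -> (~y -> (~x -> (y -> (~x -> (y -> (y -> (x -> y))))))))): min(1, 1 − 0.1 + 1) = 1
  Łukasiewicz value = 1
Difference: 1 − 1 = 0.00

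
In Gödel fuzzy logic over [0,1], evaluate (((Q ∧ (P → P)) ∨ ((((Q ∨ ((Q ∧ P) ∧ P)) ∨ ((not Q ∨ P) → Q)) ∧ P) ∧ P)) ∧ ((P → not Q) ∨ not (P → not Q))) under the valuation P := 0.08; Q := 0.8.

(P → P): 0.08 ≤ 0.08, so result = 1
(Q ∧ (P → P)) = min(0.8, 1) = 0.8
(Q ∧ P) = min(0.8, 0.08) = 0.08
((Q ∧ P) ∧ P) = min(0.08, 0.08) = 0.08
(Q ∨ ((Q ∧ P) ∧ P)) = max(0.8, 0.08) = 0.8
not Q: Gödel ¬ of 0.8 = 0 (operand ≠ 0)
(not Q ∨ P) = max(0, 0.08) = 0.08
((not Q ∨ P) → Q): 0.08 ≤ 0.8, so result = 1
((Q ∨ ((Q ∧ P) ∧ P)) ∨ ((not Q ∨ P) → Q)) = max(0.8, 1) = 1
(((Q ∨ ((Q ∧ P) ∧ P)) ∨ ((not Q ∨ P) → Q)) ∧ P) = min(1, 0.08) = 0.08
((((Q ∨ ((Q ∧ P) ∧ P)) ∨ ((not Q ∨ P) → Q)) ∧ P) ∧ P) = min(0.08, 0.08) = 0.08
((Q ∧ (P → P)) ∨ ((((Q ∨ ((Q ∧ P) ∧ P)) ∨ ((not Q ∨ P) → Q)) ∧ P) ∧ P)) = max(0.8, 0.08) = 0.8
not Q: Gödel ¬ of 0.8 = 0 (operand ≠ 0)
(P → not Q): 0.08 > 0, so result = 0
not Q: Gödel ¬ of 0.8 = 0 (operand ≠ 0)
(P → not Q): 0.08 > 0, so result = 0
not (P → not Q): Gödel ¬ of 0 = 1 (operand is 0)
((P → not Q) ∨ not (P → not Q)) = max(0, 1) = 1
(((Q ∧ (P → P)) ∨ ((((Q ∨ ((Q ∧ P) ∧ P)) ∨ ((not Q ∨ P) → Q)) ∧ P) ∧ P)) ∧ ((P → not Q) ∨ not (P → not Q))) = min(0.8, 1) = 0.8

0.80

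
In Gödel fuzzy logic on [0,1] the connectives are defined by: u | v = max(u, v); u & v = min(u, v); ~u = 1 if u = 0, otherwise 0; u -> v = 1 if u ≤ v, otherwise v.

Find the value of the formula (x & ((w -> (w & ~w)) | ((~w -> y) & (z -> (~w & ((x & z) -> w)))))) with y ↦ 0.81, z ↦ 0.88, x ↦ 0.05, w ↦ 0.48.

0.00

~w: Gödel ¬ of 0.48 = 0 (operand ≠ 0)
(w & ~w) = min(0.48, 0) = 0
(w -> (w & ~w)): 0.48 > 0, so result = 0
~w: Gödel ¬ of 0.48 = 0 (operand ≠ 0)
(~w -> y): 0 ≤ 0.81, so result = 1
~w: Gödel ¬ of 0.48 = 0 (operand ≠ 0)
(x & z) = min(0.05, 0.88) = 0.05
((x & z) -> w): 0.05 ≤ 0.48, so result = 1
(~w & ((x & z) -> w)) = min(0, 1) = 0
(z -> (~w & ((x & z) -> w))): 0.88 > 0, so result = 0
((~w -> y) & (z -> (~w & ((x & z) -> w)))) = min(1, 0) = 0
((w -> (w & ~w)) | ((~w -> y) & (z -> (~w & ((x & z) -> w))))) = max(0, 0) = 0
(x & ((w -> (w & ~w)) | ((~w -> y) & (z -> (~w & ((x & z) -> w)))))) = min(0.05, 0) = 0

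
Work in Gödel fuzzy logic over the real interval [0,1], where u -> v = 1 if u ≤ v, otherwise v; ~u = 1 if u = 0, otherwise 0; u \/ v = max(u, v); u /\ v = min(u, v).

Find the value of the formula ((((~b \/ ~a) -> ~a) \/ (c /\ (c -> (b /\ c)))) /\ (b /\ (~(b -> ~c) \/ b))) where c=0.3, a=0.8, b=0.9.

~b: Gödel ¬ of 0.9 = 0 (operand ≠ 0)
~a: Gödel ¬ of 0.8 = 0 (operand ≠ 0)
(~b \/ ~a) = max(0, 0) = 0
~a: Gödel ¬ of 0.8 = 0 (operand ≠ 0)
((~b \/ ~a) -> ~a): 0 ≤ 0, so result = 1
(b /\ c) = min(0.9, 0.3) = 0.3
(c -> (b /\ c)): 0.3 ≤ 0.3, so result = 1
(c /\ (c -> (b /\ c))) = min(0.3, 1) = 0.3
(((~b \/ ~a) -> ~a) \/ (c /\ (c -> (b /\ c)))) = max(1, 0.3) = 1
~c: Gödel ¬ of 0.3 = 0 (operand ≠ 0)
(b -> ~c): 0.9 > 0, so result = 0
~(b -> ~c): Gödel ¬ of 0 = 1 (operand is 0)
(~(b -> ~c) \/ b) = max(1, 0.9) = 1
(b /\ (~(b -> ~c) \/ b)) = min(0.9, 1) = 0.9
((((~b \/ ~a) -> ~a) \/ (c /\ (c -> (b /\ c)))) /\ (b /\ (~(b -> ~c) \/ b))) = min(1, 0.9) = 0.9

0.90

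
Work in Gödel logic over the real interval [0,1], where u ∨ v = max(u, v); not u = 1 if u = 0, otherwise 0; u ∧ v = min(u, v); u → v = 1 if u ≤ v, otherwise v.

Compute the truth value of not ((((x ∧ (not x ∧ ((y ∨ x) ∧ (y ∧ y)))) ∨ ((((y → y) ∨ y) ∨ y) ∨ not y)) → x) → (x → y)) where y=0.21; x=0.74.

not x: Gödel ¬ of 0.74 = 0 (operand ≠ 0)
(y ∨ x) = max(0.21, 0.74) = 0.74
(y ∧ y) = min(0.21, 0.21) = 0.21
((y ∨ x) ∧ (y ∧ y)) = min(0.74, 0.21) = 0.21
(not x ∧ ((y ∨ x) ∧ (y ∧ y))) = min(0, 0.21) = 0
(x ∧ (not x ∧ ((y ∨ x) ∧ (y ∧ y)))) = min(0.74, 0) = 0
(y → y): 0.21 ≤ 0.21, so result = 1
((y → y) ∨ y) = max(1, 0.21) = 1
(((y → y) ∨ y) ∨ y) = max(1, 0.21) = 1
not y: Gödel ¬ of 0.21 = 0 (operand ≠ 0)
((((y → y) ∨ y) ∨ y) ∨ not y) = max(1, 0) = 1
((x ∧ (not x ∧ ((y ∨ x) ∧ (y ∧ y)))) ∨ ((((y → y) ∨ y) ∨ y) ∨ not y)) = max(0, 1) = 1
(((x ∧ (not x ∧ ((y ∨ x) ∧ (y ∧ y)))) ∨ ((((y → y) ∨ y) ∨ y) ∨ not y)) → x): 1 > 0.74, so result = 0.74
(x → y): 0.74 > 0.21, so result = 0.21
((((x ∧ (not x ∧ ((y ∨ x) ∧ (y ∧ y)))) ∨ ((((y → y) ∨ y) ∨ y) ∨ not y)) → x) → (x → y)): 0.74 > 0.21, so result = 0.21
not ((((x ∧ (not x ∧ ((y ∨ x) ∧ (y ∧ y)))) ∨ ((((y → y) ∨ y) ∨ y) ∨ not y)) → x) → (x → y)): Gödel ¬ of 0.21 = 0 (operand ≠ 0)

0.00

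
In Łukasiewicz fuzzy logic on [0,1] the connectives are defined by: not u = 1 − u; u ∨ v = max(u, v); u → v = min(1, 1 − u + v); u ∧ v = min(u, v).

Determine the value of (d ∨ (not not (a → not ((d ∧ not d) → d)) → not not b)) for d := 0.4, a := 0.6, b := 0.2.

not d: Łukasiewicz ¬ gives 1 − 0.4 = 0.6
(d ∧ not d) = min(0.4, 0.6) = 0.4
((d ∧ not d) → d): min(1, 1 − 0.4 + 0.4) = 1
not ((d ∧ not d) → d): Łukasiewicz ¬ gives 1 − 1 = 0
(a → not ((d ∧ not d) → d)): min(1, 1 − 0.6 + 0) = 0.4
not (a → not ((d ∧ not d) → d)): Łukasiewicz ¬ gives 1 − 0.4 = 0.6
not not (a → not ((d ∧ not d) → d)): Łukasiewicz ¬ gives 1 − 0.6 = 0.4
not b: Łukasiewicz ¬ gives 1 − 0.2 = 0.8
not not b: Łukasiewicz ¬ gives 1 − 0.8 = 0.2
(not not (a → not ((d ∧ not d) → d)) → not not b): min(1, 1 − 0.4 + 0.2) = 0.8
(d ∨ (not not (a → not ((d ∧ not d) → d)) → not not b)) = max(0.4, 0.8) = 0.8

0.80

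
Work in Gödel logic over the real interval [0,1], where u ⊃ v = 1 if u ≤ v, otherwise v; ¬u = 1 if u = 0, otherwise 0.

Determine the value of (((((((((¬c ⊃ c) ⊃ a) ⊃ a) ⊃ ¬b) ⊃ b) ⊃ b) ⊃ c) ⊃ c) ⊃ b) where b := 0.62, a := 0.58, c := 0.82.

0.62

¬c: Gödel ¬ of 0.82 = 0 (operand ≠ 0)
(¬c ⊃ c): 0 ≤ 0.82, so result = 1
((¬c ⊃ c) ⊃ a): 1 > 0.58, so result = 0.58
(((¬c ⊃ c) ⊃ a) ⊃ a): 0.58 ≤ 0.58, so result = 1
¬b: Gödel ¬ of 0.62 = 0 (operand ≠ 0)
((((¬c ⊃ c) ⊃ a) ⊃ a) ⊃ ¬b): 1 > 0, so result = 0
(((((¬c ⊃ c) ⊃ a) ⊃ a) ⊃ ¬b) ⊃ b): 0 ≤ 0.62, so result = 1
((((((¬c ⊃ c) ⊃ a) ⊃ a) ⊃ ¬b) ⊃ b) ⊃ b): 1 > 0.62, so result = 0.62
(((((((¬c ⊃ c) ⊃ a) ⊃ a) ⊃ ¬b) ⊃ b) ⊃ b) ⊃ c): 0.62 ≤ 0.82, so result = 1
((((((((¬c ⊃ c) ⊃ a) ⊃ a) ⊃ ¬b) ⊃ b) ⊃ b) ⊃ c) ⊃ c): 1 > 0.82, so result = 0.82
(((((((((¬c ⊃ c) ⊃ a) ⊃ a) ⊃ ¬b) ⊃ b) ⊃ b) ⊃ c) ⊃ c) ⊃ b): 0.82 > 0.62, so result = 0.62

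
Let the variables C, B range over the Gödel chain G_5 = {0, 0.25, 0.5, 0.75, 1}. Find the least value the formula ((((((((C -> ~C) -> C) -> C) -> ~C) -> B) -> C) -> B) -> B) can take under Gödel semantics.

0.25

The minimum is attained at C = 0, B = 0.25:
  ~C: Gödel ¬ of 0 = 1 (operand is 0)
  (C -> ~C): 0 ≤ 1, so result = 1
  ((C -> ~C) -> C): 1 > 0, so result = 0
  (((C -> ~C) -> C) -> C): 0 ≤ 0, so result = 1
  ~C: Gödel ¬ of 0 = 1 (operand is 0)
  ((((C -> ~C) -> C) -> C) -> ~C): 1 ≤ 1, so result = 1
  (((((C -> ~C) -> C) -> C) -> ~C) -> B): 1 > 0.25, so result = 0.25
  ((((((C -> ~C) -> C) -> C) -> ~C) -> B) -> C): 0.25 > 0, so result = 0
  (((((((C -> ~C) -> C) -> C) -> ~C) -> B) -> C) -> B): 0 ≤ 0.25, so result = 1
  ((((((((C -> ~C) -> C) -> C) -> ~C) -> B) -> C) -> B) -> B): 1 > 0.25, so result = 0.25
Checking all 25 assignments confirms none give a value below 0.25.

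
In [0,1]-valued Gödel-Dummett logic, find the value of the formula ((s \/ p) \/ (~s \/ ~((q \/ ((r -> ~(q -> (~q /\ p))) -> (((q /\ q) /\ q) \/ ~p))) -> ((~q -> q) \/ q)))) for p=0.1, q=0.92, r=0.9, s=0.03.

0.10

(s \/ p) = max(0.03, 0.1) = 0.1
~s: Gödel ¬ of 0.03 = 0 (operand ≠ 0)
~q: Gödel ¬ of 0.92 = 0 (operand ≠ 0)
(~q /\ p) = min(0, 0.1) = 0
(q -> (~q /\ p)): 0.92 > 0, so result = 0
~(q -> (~q /\ p)): Gödel ¬ of 0 = 1 (operand is 0)
(r -> ~(q -> (~q /\ p))): 0.9 ≤ 1, so result = 1
(q /\ q) = min(0.92, 0.92) = 0.92
((q /\ q) /\ q) = min(0.92, 0.92) = 0.92
~p: Gödel ¬ of 0.1 = 0 (operand ≠ 0)
(((q /\ q) /\ q) \/ ~p) = max(0.92, 0) = 0.92
((r -> ~(q -> (~q /\ p))) -> (((q /\ q) /\ q) \/ ~p)): 1 > 0.92, so result = 0.92
(q \/ ((r -> ~(q -> (~q /\ p))) -> (((q /\ q) /\ q) \/ ~p))) = max(0.92, 0.92) = 0.92
~q: Gödel ¬ of 0.92 = 0 (operand ≠ 0)
(~q -> q): 0 ≤ 0.92, so result = 1
((~q -> q) \/ q) = max(1, 0.92) = 1
((q \/ ((r -> ~(q -> (~q /\ p))) -> (((q /\ q) /\ q) \/ ~p))) -> ((~q -> q) \/ q)): 0.92 ≤ 1, so result = 1
~((q \/ ((r -> ~(q -> (~q /\ p))) -> (((q /\ q) /\ q) \/ ~p))) -> ((~q -> q) \/ q)): Gödel ¬ of 1 = 0 (operand ≠ 0)
(~s \/ ~((q \/ ((r -> ~(q -> (~q /\ p))) -> (((q /\ q) /\ q) \/ ~p))) -> ((~q -> q) \/ q))) = max(0, 0) = 0
((s \/ p) \/ (~s \/ ~((q \/ ((r -> ~(q -> (~q /\ p))) -> (((q /\ q) /\ q) \/ ~p))) -> ((~q -> q) \/ q)))) = max(0.1, 0) = 0.1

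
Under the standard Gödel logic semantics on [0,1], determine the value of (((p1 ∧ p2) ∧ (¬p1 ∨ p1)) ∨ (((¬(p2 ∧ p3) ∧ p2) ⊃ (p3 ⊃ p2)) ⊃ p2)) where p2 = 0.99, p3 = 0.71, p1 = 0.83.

0.99

(p1 ∧ p2) = min(0.83, 0.99) = 0.83
¬p1: Gödel ¬ of 0.83 = 0 (operand ≠ 0)
(¬p1 ∨ p1) = max(0, 0.83) = 0.83
((p1 ∧ p2) ∧ (¬p1 ∨ p1)) = min(0.83, 0.83) = 0.83
(p2 ∧ p3) = min(0.99, 0.71) = 0.71
¬(p2 ∧ p3): Gödel ¬ of 0.71 = 0 (operand ≠ 0)
(¬(p2 ∧ p3) ∧ p2) = min(0, 0.99) = 0
(p3 ⊃ p2): 0.71 ≤ 0.99, so result = 1
((¬(p2 ∧ p3) ∧ p2) ⊃ (p3 ⊃ p2)): 0 ≤ 1, so result = 1
(((¬(p2 ∧ p3) ∧ p2) ⊃ (p3 ⊃ p2)) ⊃ p2): 1 > 0.99, so result = 0.99
(((p1 ∧ p2) ∧ (¬p1 ∨ p1)) ∨ (((¬(p2 ∧ p3) ∧ p2) ⊃ (p3 ⊃ p2)) ⊃ p2)) = max(0.83, 0.99) = 0.99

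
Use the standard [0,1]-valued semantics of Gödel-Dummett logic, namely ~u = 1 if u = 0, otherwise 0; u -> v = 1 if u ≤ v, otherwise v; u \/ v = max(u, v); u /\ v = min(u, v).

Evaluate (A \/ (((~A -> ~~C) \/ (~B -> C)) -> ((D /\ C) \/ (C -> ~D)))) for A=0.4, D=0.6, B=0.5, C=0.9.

~A: Gödel ¬ of 0.4 = 0 (operand ≠ 0)
~C: Gödel ¬ of 0.9 = 0 (operand ≠ 0)
~~C: Gödel ¬ of 0 = 1 (operand is 0)
(~A -> ~~C): 0 ≤ 1, so result = 1
~B: Gödel ¬ of 0.5 = 0 (operand ≠ 0)
(~B -> C): 0 ≤ 0.9, so result = 1
((~A -> ~~C) \/ (~B -> C)) = max(1, 1) = 1
(D /\ C) = min(0.6, 0.9) = 0.6
~D: Gödel ¬ of 0.6 = 0 (operand ≠ 0)
(C -> ~D): 0.9 > 0, so result = 0
((D /\ C) \/ (C -> ~D)) = max(0.6, 0) = 0.6
(((~A -> ~~C) \/ (~B -> C)) -> ((D /\ C) \/ (C -> ~D))): 1 > 0.6, so result = 0.6
(A \/ (((~A -> ~~C) \/ (~B -> C)) -> ((D /\ C) \/ (C -> ~D)))) = max(0.4, 0.6) = 0.6

0.60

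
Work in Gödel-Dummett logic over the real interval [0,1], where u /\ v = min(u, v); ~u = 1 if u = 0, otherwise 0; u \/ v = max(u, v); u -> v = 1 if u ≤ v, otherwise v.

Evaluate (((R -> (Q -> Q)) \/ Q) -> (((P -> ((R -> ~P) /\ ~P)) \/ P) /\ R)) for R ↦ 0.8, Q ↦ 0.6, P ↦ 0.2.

(Q -> Q): 0.6 ≤ 0.6, so result = 1
(R -> (Q -> Q)): 0.8 ≤ 1, so result = 1
((R -> (Q -> Q)) \/ Q) = max(1, 0.6) = 1
~P: Gödel ¬ of 0.2 = 0 (operand ≠ 0)
(R -> ~P): 0.8 > 0, so result = 0
~P: Gödel ¬ of 0.2 = 0 (operand ≠ 0)
((R -> ~P) /\ ~P) = min(0, 0) = 0
(P -> ((R -> ~P) /\ ~P)): 0.2 > 0, so result = 0
((P -> ((R -> ~P) /\ ~P)) \/ P) = max(0, 0.2) = 0.2
(((P -> ((R -> ~P) /\ ~P)) \/ P) /\ R) = min(0.2, 0.8) = 0.2
(((R -> (Q -> Q)) \/ Q) -> (((P -> ((R -> ~P) /\ ~P)) \/ P) /\ R)): 1 > 0.2, so result = 0.2

0.20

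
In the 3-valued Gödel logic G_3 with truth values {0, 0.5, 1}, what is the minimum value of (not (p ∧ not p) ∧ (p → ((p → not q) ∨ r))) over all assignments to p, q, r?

0.00

The minimum is attained at p = 0.5, q = 0.5, r = 0:
  not p: Gödel ¬ of 0.5 = 0 (operand ≠ 0)
  (p ∧ not p) = min(0.5, 0) = 0
  not (p ∧ not p): Gödel ¬ of 0 = 1 (operand is 0)
  not q: Gödel ¬ of 0.5 = 0 (operand ≠ 0)
  (p → not q): 0.5 > 0, so result = 0
  ((p → not q) ∨ r) = max(0, 0) = 0
  (p → ((p → not q) ∨ r)): 0.5 > 0, so result = 0
  (not (p ∧ not p) ∧ (p → ((p → not q) ∨ r))) = min(1, 0) = 0
Checking all 27 assignments confirms none give a value below 0.00.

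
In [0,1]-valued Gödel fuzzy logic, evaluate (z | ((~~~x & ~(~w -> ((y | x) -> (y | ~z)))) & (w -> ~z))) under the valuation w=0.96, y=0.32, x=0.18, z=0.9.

0.90

~x: Gödel ¬ of 0.18 = 0 (operand ≠ 0)
~~x: Gödel ¬ of 0 = 1 (operand is 0)
~~~x: Gödel ¬ of 1 = 0 (operand ≠ 0)
~w: Gödel ¬ of 0.96 = 0 (operand ≠ 0)
(y | x) = max(0.32, 0.18) = 0.32
~z: Gödel ¬ of 0.9 = 0 (operand ≠ 0)
(y | ~z) = max(0.32, 0) = 0.32
((y | x) -> (y | ~z)): 0.32 ≤ 0.32, so result = 1
(~w -> ((y | x) -> (y | ~z))): 0 ≤ 1, so result = 1
~(~w -> ((y | x) -> (y | ~z))): Gödel ¬ of 1 = 0 (operand ≠ 0)
(~~~x & ~(~w -> ((y | x) -> (y | ~z)))) = min(0, 0) = 0
~z: Gödel ¬ of 0.9 = 0 (operand ≠ 0)
(w -> ~z): 0.96 > 0, so result = 0
((~~~x & ~(~w -> ((y | x) -> (y | ~z)))) & (w -> ~z)) = min(0, 0) = 0
(z | ((~~~x & ~(~w -> ((y | x) -> (y | ~z)))) & (w -> ~z))) = max(0.9, 0) = 0.9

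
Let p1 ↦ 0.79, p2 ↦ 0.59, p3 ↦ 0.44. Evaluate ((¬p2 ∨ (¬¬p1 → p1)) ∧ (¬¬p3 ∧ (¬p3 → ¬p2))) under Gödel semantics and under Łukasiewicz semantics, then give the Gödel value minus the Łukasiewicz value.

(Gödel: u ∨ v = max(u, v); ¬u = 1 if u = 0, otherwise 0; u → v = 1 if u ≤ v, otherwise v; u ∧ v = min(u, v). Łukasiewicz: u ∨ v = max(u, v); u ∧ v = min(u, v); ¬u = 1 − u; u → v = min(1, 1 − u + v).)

0.35

Gödel evaluation:
  ¬p2: Gödel ¬ of 0.59 = 0 (operand ≠ 0)
  ¬p1: Gödel ¬ of 0.79 = 0 (operand ≠ 0)
  ¬¬p1: Gödel ¬ of 0 = 1 (operand is 0)
  (¬¬p1 → p1): 1 > 0.79, so result = 0.79
  (¬p2 ∨ (¬¬p1 → p1)) = max(0, 0.79) = 0.79
  ¬p3: Gödel ¬ of 0.44 = 0 (operand ≠ 0)
  ¬¬p3: Gödel ¬ of 0 = 1 (operand is 0)
  ¬p3: Gödel ¬ of 0.44 = 0 (operand ≠ 0)
  ¬p2: Gödel ¬ of 0.59 = 0 (operand ≠ 0)
  (¬p3 → ¬p2): 0 ≤ 0, so result = 1
  (¬¬p3 ∧ (¬p3 → ¬p2)) = min(1, 1) = 1
  ((¬p2 ∨ (¬¬p1 → p1)) ∧ (¬¬p3 ∧ (¬p3 → ¬p2))) = min(0.79, 1) = 0.79
  Gödel value = 0.79
Łukasiewicz evaluation:
  ¬p2: Łukasiewicz ¬ gives 1 − 0.59 = 0.41
  ¬p1: Łukasiewicz ¬ gives 1 − 0.79 = 0.21
  ¬¬p1: Łukasiewicz ¬ gives 1 − 0.21 = 0.79
  (¬¬p1 → p1): min(1, 1 − 0.79 + 0.79) = 1
  (¬p2 ∨ (¬¬p1 → p1)) = max(0.41, 1) = 1
  ¬p3: Łukasiewicz ¬ gives 1 − 0.44 = 0.56
  ¬¬p3: Łukasiewicz ¬ gives 1 − 0.56 = 0.44
  ¬p3: Łukasiewicz ¬ gives 1 − 0.44 = 0.56
  ¬p2: Łukasiewicz ¬ gives 1 − 0.59 = 0.41
  (¬p3 → ¬p2): min(1, 1 − 0.56 + 0.41) = 0.85
  (¬¬p3 ∧ (¬p3 → ¬p2)) = min(0.44, 0.85) = 0.44
  ((¬p2 ∨ (¬¬p1 → p1)) ∧ (¬¬p3 ∧ (¬p3 → ¬p2))) = min(1, 0.44) = 0.44
  Łukasiewicz value = 0.44
Difference: 0.79 − 0.44 = 0.35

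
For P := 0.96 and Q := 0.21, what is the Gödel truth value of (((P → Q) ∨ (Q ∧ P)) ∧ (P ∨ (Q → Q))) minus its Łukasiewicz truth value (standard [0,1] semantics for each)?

Gödel evaluation:
  (P → Q): 0.96 > 0.21, so result = 0.21
  (Q ∧ P) = min(0.21, 0.96) = 0.21
  ((P → Q) ∨ (Q ∧ P)) = max(0.21, 0.21) = 0.21
  (Q → Q): 0.21 ≤ 0.21, so result = 1
  (P ∨ (Q → Q)) = max(0.96, 1) = 1
  (((P → Q) ∨ (Q ∧ P)) ∧ (P ∨ (Q → Q))) = min(0.21, 1) = 0.21
  Gödel value = 0.21
Łukasiewicz evaluation:
  (P → Q): min(1, 1 − 0.96 + 0.21) = 0.25
  (Q ∧ P) = min(0.21, 0.96) = 0.21
  ((P → Q) ∨ (Q ∧ P)) = max(0.25, 0.21) = 0.25
  (Q → Q): min(1, 1 − 0.21 + 0.21) = 1
  (P ∨ (Q → Q)) = max(0.96, 1) = 1
  (((P → Q) ∨ (Q ∧ P)) ∧ (P ∨ (Q → Q))) = min(0.25, 1) = 0.25
  Łukasiewicz value = 0.25
Difference: 0.21 − 0.25 = -0.04

-0.04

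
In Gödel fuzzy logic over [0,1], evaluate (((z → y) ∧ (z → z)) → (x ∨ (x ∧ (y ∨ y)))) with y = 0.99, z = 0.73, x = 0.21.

(z → y): 0.73 ≤ 0.99, so result = 1
(z → z): 0.73 ≤ 0.73, so result = 1
((z → y) ∧ (z → z)) = min(1, 1) = 1
(y ∨ y) = max(0.99, 0.99) = 0.99
(x ∧ (y ∨ y)) = min(0.21, 0.99) = 0.21
(x ∨ (x ∧ (y ∨ y))) = max(0.21, 0.21) = 0.21
(((z → y) ∧ (z → z)) → (x ∨ (x ∧ (y ∨ y)))): 1 > 0.21, so result = 0.21

0.21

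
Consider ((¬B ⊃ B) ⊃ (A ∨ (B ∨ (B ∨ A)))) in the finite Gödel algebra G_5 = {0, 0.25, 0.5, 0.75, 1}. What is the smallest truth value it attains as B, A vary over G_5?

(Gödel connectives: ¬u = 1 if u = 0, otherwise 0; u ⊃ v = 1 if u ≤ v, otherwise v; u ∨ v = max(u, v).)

The minimum is attained at B = 0.25, A = 0:
  ¬B: Gödel ¬ of 0.25 = 0 (operand ≠ 0)
  (¬B ⊃ B): 0 ≤ 0.25, so result = 1
  (B ∨ A) = max(0.25, 0) = 0.25
  (B ∨ (B ∨ A)) = max(0.25, 0.25) = 0.25
  (A ∨ (B ∨ (B ∨ A))) = max(0, 0.25) = 0.25
  ((¬B ⊃ B) ⊃ (A ∨ (B ∨ (B ∨ A)))): 1 > 0.25, so result = 0.25
Checking all 25 assignments confirms none give a value below 0.25.

0.25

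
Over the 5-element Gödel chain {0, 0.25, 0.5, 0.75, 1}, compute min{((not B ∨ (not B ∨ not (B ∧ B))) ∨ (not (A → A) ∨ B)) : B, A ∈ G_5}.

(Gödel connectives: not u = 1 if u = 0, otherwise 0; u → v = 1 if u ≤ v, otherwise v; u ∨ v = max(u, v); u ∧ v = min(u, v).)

The minimum is attained at B = 0.25, A = 0:
  not B: Gödel ¬ of 0.25 = 0 (operand ≠ 0)
  not B: Gödel ¬ of 0.25 = 0 (operand ≠ 0)
  (B ∧ B) = min(0.25, 0.25) = 0.25
  not (B ∧ B): Gödel ¬ of 0.25 = 0 (operand ≠ 0)
  (not B ∨ not (B ∧ B)) = max(0, 0) = 0
  (not B ∨ (not B ∨ not (B ∧ B))) = max(0, 0) = 0
  (A → A): 0 ≤ 0, so result = 1
  not (A → A): Gödel ¬ of 1 = 0 (operand ≠ 0)
  (not (A → A) ∨ B) = max(0, 0.25) = 0.25
  ((not B ∨ (not B ∨ not (B ∧ B))) ∨ (not (A → A) ∨ B)) = max(0, 0.25) = 0.25
Checking all 25 assignments confirms none give a value below 0.25.

0.25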